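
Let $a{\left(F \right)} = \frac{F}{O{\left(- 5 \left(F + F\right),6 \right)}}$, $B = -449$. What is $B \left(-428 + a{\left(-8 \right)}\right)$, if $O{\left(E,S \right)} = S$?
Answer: $\frac{578312}{3} \approx 1.9277 \cdot 10^{5}$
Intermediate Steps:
$a{\left(F \right)} = \frac{F}{6}$
$B \left(-428 + a{\left(-8 \right)}\right) = - 449 \left(-428 + \frac{1}{6} \left(-8\right)\right) = - 449 \left(-428 - \frac{4}{3}\right) = \left(-449\right) \left(- \frac{1288}{3}\right) = \frac{578312}{3}$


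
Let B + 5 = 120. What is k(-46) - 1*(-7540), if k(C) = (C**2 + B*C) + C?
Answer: 4320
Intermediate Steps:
B = 115 (B = -5 + 120 = 115)
k(C) = C**2 + 116*C (k(C) = (C**2 + 115*C) + C = C**2 + 116*C)
k(-46) - 1*(-7540) = -46*(116 - 46) - 1*(-7540) = -46*70 + 7540 = -3220 + 7540 = 4320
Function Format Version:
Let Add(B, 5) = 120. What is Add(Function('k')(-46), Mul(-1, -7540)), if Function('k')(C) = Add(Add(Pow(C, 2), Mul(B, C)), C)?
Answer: 4320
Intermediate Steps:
B = 115 (B = Add(-5, 120) = 115)
Function('k')(C) = Add(Pow(C, 2), Mul(116, C)) (Function('k')(C) = Add(Add(Pow(C, 2), Mul(115, C)), C) = Add(Pow(C, 2), Mul(116, C)))
Add(Function('k')(-46), Mul(-1, -7540)) = Add(Mul(-46, Add(116, -46)), Mul(-1, -7540)) = Add(Mul(-46, 70), 7540) = Add(-3220, 7540) = 4320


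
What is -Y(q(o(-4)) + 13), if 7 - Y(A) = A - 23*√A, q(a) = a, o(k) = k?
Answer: -67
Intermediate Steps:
Y(A) = 7 - A + 23*√A (Y(A) = 7 - (A - 23*√A) = 7 + (-A + 23*√A) = 7 - A + 23*√A)
-Y(q(o(-4)) + 13) = -(7 - (-4 + 13) + 23*√(-4 + 13)) = -(7 - 1*9 + 23*√9) = -(7 - 9 + 23*3) = -(7 - 9 + 69) = -1*67 = -67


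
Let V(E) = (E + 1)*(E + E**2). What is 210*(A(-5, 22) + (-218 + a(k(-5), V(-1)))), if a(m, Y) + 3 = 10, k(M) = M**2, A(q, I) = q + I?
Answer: -40740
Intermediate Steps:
A(q, I) = I + q
V(E) = (1 + E)*(E + E**2)
a(m, Y) = 7 (a(m, Y) = -3 + 10 = 7)
210*(A(-5, 22) + (-218 + a(k(-5), V(-1)))) = 210*((22 - 5) + (-218 + 7)) = 210*(17 - 211) = 210*(-194) = -40740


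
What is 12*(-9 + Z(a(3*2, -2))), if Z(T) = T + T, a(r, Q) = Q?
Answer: -156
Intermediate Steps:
Z(T) = 2*T
12*(-9 + Z(a(3*2, -2))) = 12*(-9 + 2*(-2)) = 12*(-9 - 4) = 12*(-13) = -156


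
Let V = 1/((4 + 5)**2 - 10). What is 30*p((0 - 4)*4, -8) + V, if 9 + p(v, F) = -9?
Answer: -38339/71 ≈ -539.99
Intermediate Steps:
p(v, F) = -18 (p(v, F) = -9 - 9 = -18)
V = 1/71 (V = 1/(9**2 - 10) = 1/(81 - 10) = 1/71 ≈ 0.014085)
30*p((0 - 4)*4, -8) + V = 30*(-18) + 1/71 = -540 + 1/71 = -38339/71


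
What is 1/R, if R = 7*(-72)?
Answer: -1/504 ≈ -0.0019841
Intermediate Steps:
R = -504
1/R = 1/(-504) = -1/504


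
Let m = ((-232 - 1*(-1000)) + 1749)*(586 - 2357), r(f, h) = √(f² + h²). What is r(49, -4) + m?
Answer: -4457607 + √2417 ≈ -4.4576e+6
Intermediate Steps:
m = -4457607 (m = ((-232 + 1000) + 1749)*(-1771) = (768 + 1749)*(-1771) = 2517*(-1771) = -4457607)
r(49, -4) + m = √(49² + (-4)²) - 4457607 = √(2401 + 16) - 4457607 = √2417 - 4457607 = -4457607 + √2417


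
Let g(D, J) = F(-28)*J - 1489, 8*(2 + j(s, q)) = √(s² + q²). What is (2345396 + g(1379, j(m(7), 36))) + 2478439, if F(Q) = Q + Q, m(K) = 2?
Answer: 4822458 - 70*√13 ≈ 4.8222e+6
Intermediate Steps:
F(Q) = 2*Q
j(s, q) = -2 + √(q² + s²)/8 (j(s, q) = -2 + √(s² + q²)/8 = -2 + √(q² + s²)/8)
g(D, J) = -1489 - 56*J (g(D, J) = (2*(-28))*J - 1489 = -56*J - 1489 = -1489 - 56*J)
(2345396 + g(1379, j(m(7), 36))) + 2478439 = (2345396 + (-1489 - 56*(-2 + √(36² + 2²)/8))) + 2478439 = (2345396 + (-1489 - 56*(-2 + √(1296 + 4)/8))) + 2478439 = (2345396 + (-1489 - 56*(-2 + √1300/8))) + 2478439 = (2345396 + (-1489 - 56*(-2 + (10*√13)/8))) + 2478439 = (2345396 + (-1489 - 56*(-2 + 5*√13/4))) + 2478439 = (2345396 + (-1489 + (112 - 70*√13))) + 2478439 = (2345396 + (-1377 - 70*√13)) + 2478439 = (2344019 - 70*√13) + 2478439 = 4822458 - 70*√13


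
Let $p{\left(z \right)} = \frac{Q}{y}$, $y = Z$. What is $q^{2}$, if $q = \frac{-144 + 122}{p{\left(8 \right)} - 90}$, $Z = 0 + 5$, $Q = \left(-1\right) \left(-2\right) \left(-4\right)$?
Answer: $\frac{3025}{52441} \approx 0.057684$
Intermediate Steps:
$Q = -8$ ($Q = 2 \left(-4\right) = -8$)
$Z = 5$
$y = 5$
$p{\left(z \right)} = - \frac{8}{5}$
$q = \frac{55}{229}$ ($q = \frac{-144 + 122}{- \frac{8}{5} - 90} = - \frac{22}{- \frac{458}{5}} = \left(-22\right) \left(- \frac{5}{458}\right) = \frac{55}{229} \approx 0.24017$)
$q^{2} = \left(\frac{55}{229}\right)^{2} = \frac{3025}{52441}$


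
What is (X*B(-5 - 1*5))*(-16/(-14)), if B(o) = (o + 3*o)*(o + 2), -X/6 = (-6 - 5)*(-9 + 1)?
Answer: -1351680/7 ≈ -1.9310e+5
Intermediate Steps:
X = -528 (X = -6*(-6 - 5)*(-9 + 1) = -(-66)*(-8) = -6*88 = -528)
B(o) = 4*o*(2 + o) (B(o) = (4*o)*(2 + o) = 4*o*(2 + o))
(X*B(-5 - 1*5))*(-16/(-14)) = (-2112*(-5 - 1*5)*(2 + (-5 - 1*5)))*(-16/(-14)) = (-2112*(-5 - 5)*(2 + (-5 - 5)))*(-16*(-1/14)) = -2112*(-10)*(2 - 10)*(8/7) = -2112*(-10)*(-8)*(8/7) = -528*320*(8/7) = -168960*8/7 = -1351680/7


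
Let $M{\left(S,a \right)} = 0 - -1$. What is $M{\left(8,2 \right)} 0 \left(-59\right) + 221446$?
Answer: $221446$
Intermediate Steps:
$M{\left(S,a \right)} = 1$ ($M{\left(S,a \right)} = 0 + 1 = 1$)
$M{\left(8,2 \right)} 0 \left(-59\right) + 221446 = 1 \cdot 0 \left(-59\right) + 221446 = 0 \left(-59\right) + 221446 = 0 + 221446 = 221446$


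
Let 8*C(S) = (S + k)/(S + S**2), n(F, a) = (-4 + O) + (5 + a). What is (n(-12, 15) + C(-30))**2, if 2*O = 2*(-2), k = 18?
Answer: 65918161/336400 ≈ 195.95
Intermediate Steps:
O = -2 (O = (2*(-2))/2 = (1/2)*(-4) = -2)
n(F, a) = -1 + a (n(F, a) = (-4 - 2) + (5 + a) = -6 + (5 + a) = -1 + a)
C(S) = (18 + S)/(8*(S + S**2)) (C(S) = ((S + 18)/(S + S**2))/8 = ((18 + S)/(S + S**2))/8 = (18 + S)/(8*(S + S**2)))
(n(-12, 15) + C(-30))**2 = ((-1 + 15) + (1/8)*(18 - 30)/(-30*(1 - 30)))**2 = (14 + (1/8)*(-1/30)*(-12)/(-29))**2 = (14 + (1/8)*(-1/30)*(-1/29)*(-12))**2 = (14 - 1/580)**2 = (8119/580)**2 = 65918161/336400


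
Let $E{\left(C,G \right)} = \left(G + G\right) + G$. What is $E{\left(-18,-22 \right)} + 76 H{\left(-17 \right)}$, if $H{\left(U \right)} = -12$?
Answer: $-978$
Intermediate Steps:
$E{\left(C,G \right)} = 3 G$ ($E{\left(C,G \right)} = 2 G + G = 3 G$)
$E{\left(-18,-22 \right)} + 76 H{\left(-17 \right)} = 3 \left(-22\right) + 76 \left(-12\right) = -66 - 912 = -978$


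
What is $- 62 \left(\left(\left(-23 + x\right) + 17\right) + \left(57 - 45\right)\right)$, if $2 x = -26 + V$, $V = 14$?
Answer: $0$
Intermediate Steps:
$x = -6$ ($x = \frac{-26 + 14}{2} = \frac{1}{2} \left(-12\right) = -6$)
$- 62 \left(\left(\left(-23 + x\right) + 17\right) + \left(57 - 45\right)\right) = - 62 \left(\left(\left(-23 - 6\right) + 17\right) + \left(57 - 45\right)\right) = - 62 \left(\left(-29 + 17\right) + 12\right) = - 62 \left(-12 + 12\right) = \left(-62\right) 0 = 0$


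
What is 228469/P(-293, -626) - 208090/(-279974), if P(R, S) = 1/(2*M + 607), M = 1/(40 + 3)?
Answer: 834844159011944/6019441 ≈ 1.3869e+8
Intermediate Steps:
M = 1/43 ≈ 0.023256
P(R, S) = 43/26103 (P(R, S) = 1/(2*(1/43) + 607) = 1/(2/43 + 607) = 1/(26103/43) = 43/26103)
228469/P(-293, -626) - 208090/(-279974) = 228469/(43/26103) - 208090/(-279974) = 228469*(26103/43) - 208090*(-1/279974) = 5963726307/43 + 104045/139987 = 834844159011944/6019441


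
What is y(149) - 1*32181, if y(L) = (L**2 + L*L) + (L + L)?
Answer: 12519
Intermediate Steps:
y(L) = 2*L + 2*L**2 (y(L) = (L**2 + L**2) + 2*L = 2*L**2 + 2*L = 2*L + 2*L**2)
y(149) - 1*32181 = 2*149*(1 + 149) - 1*32181 = 2*149*150 - 32181 = 44700 - 32181 = 12519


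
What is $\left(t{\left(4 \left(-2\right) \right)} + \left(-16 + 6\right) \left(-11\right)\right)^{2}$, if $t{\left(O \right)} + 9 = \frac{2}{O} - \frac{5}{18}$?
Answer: $\frac{13082689}{1296} \approx 10095.0$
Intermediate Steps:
$t{\left(O \right)} = - \frac{167}{18} + \frac{2}{O}$ ($t{\left(O \right)} = -9 + \left(\frac{2}{O} - \frac{5}{18}\right) = -9 - \left(\frac{5}{18} - \frac{2}{O}\right) = - \frac{167}{18} + \frac{2}{O}$)
$\left(t{\left(4 \left(-2\right) \right)} + \left(-16 + 6\right) \left(-11\right)\right)^{2} = \left(\left(- \frac{167}{18} + \frac{2}{4 \left(-2\right)}\right) + \left(-16 + 6\right) \left(-11\right)\right)^{2} = \left(\left(- \frac{167}{18} + \frac{2}{-8}\right) - -110\right)^{2} = \left(\left(- \frac{167}{18} + 2 \left(- \frac{1}{8}\right)\right) + 110\right)^{2} = \left(\left(- \frac{167}{18} - \frac{1}{4}\right) + 110\right)^{2} = \left(- \frac{343}{36} + 110\right)^{2} = \left(\frac{3617}{36}\right)^{2} = \frac{13082689}{1296}$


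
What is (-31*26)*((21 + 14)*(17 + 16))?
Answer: -930930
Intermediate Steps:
(-31*26)*((21 + 14)*(17 + 16)) = -28210*33 = -806*1155 = -930930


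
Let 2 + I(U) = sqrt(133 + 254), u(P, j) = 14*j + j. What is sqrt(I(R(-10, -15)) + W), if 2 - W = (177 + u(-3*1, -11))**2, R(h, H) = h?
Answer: sqrt(-144 + 3*sqrt(43)) ≈ 11.15*I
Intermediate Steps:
u(P, j) = 15*j
W = -142 (W = 2 - (177 + 15*(-11))**2 = 2 - (177 - 165)**2 = 2 - 1*12**2 = 2 - 1*144 = 2 - 144 = -142)
I(U) = -2 + 3*sqrt(43) (I(U) = -2 + sqrt(133 + 254) = -2 + sqrt(387) = -2 + 3*sqrt(43))
sqrt(I(R(-10, -15)) + W) = sqrt((-2 + 3*sqrt(43)) - 142) = sqrt(-144 + 3*sqrt(43))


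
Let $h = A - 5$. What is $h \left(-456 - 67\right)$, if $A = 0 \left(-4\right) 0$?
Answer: $2615$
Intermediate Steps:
$A = 0$ ($A = 0 \cdot 0 = 0$)
$h = -5$ ($h = 0 - 5 = -5$)
$h \left(-456 - 67\right) = - 5 \left(-456 - 67\right) = \left(-5\right) \left(-523\right) = 2615$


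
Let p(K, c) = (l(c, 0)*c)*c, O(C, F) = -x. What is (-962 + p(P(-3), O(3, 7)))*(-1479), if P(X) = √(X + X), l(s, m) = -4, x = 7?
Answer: 1712682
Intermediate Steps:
P(X) = √2*√X (P(X) = √(2*X) = √2*√X)
O(C, F) = -7 (O(C, F) = -1*7 = -7)
p(K, c) = -4*c² (p(K, c) = (-4*c)*c = -4*c²)
(-962 + p(P(-3), O(3, 7)))*(-1479) = (-962 - 4*(-7)²)*(-1479) = (-962 - 4*49)*(-1479) = (-962 - 196)*(-1479) = -1158*(-1479) = 1712682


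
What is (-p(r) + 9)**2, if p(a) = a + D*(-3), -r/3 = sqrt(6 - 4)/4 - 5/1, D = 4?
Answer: 297/8 + 9*sqrt(2) ≈ 49.853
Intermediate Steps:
r = 15 - 3*sqrt(2)/4 (r = -3*(sqrt(6 - 4)/4 - 5/1) = -3*(sqrt(2)*(1/4) - 5*1) = -3*(sqrt(2)/4 - 5) = -3*(-5 + sqrt(2)/4) = 15 - 3*sqrt(2)/4 ≈ 13.939)
p(a) = -12 + a (p(a) = a + 4*(-3) = a - 12 = -12 + a)
(-p(r) + 9)**2 = (-(-12 + (15 - 3*sqrt(2)/4)) + 9)**2 = (-(3 - 3*sqrt(2)/4) + 9)**2 = ((-3 + 3*sqrt(2)/4) + 9)**2 = (6 + 3*sqrt(2)/4)**2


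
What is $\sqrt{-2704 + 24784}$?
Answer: $8 \sqrt{345} \approx 148.59$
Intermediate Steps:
$\sqrt{-2704 + 24784} = \sqrt{22080} = 8 \sqrt{345}$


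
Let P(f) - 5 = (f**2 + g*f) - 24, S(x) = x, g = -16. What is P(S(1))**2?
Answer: 1156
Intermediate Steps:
P(f) = -19 + f**2 - 16*f (P(f) = 5 + ((f**2 - 16*f) - 24) = 5 + (-24 + f**2 - 16*f) = -19 + f**2 - 16*f)
P(S(1))**2 = (-19 + 1**2 - 16*1)**2 = (-19 + 1 - 16)**2 = (-34)**2 = 1156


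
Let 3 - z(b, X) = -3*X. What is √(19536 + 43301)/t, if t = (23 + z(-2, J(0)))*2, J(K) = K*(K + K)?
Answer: √62837/52 ≈ 4.8206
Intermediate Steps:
J(K) = 2*K² (J(K) = K*(2*K) = 2*K²)
z(b, X) = 3 + 3*X (z(b, X) = 3 - (-3)*X = 3 + 3*X)
t = 52 (t = (23 + (3 + 3*(2*0²)))*2 = (23 + (3 + 3*(2*0)))*2 = (23 + (3 + 3*0))*2 = (23 + (3 + 0))*2 = (23 + 3)*2 = 26*2 = 52)
√(19536 + 43301)/t = √(19536 + 43301)/52 = √62837*(1/52) = √62837/52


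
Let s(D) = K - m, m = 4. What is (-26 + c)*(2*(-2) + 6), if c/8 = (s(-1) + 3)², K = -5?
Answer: 524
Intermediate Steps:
s(D) = -9 (s(D) = -5 - 1*4 = -5 - 4 = -9)
c = 288 (c = 8*(-9 + 3)² = 8*(-6)² = 8*36 = 288)
(-26 + c)*(2*(-2) + 6) = (-26 + 288)*(2*(-2) + 6) = 262*(-4 + 6) = 262*2 = 524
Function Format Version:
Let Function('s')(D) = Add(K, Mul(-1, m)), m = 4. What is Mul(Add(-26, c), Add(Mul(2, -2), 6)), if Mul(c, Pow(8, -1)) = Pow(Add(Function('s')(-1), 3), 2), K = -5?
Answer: 524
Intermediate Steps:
Function('s')(D) = -9 (Function('s')(D) = Add(-5, Mul(-1, 4)) = Add(-5, -4) = -9)
c = 288 (c = Mul(8, Pow(Add(-9, 3), 2)) = Mul(8, Pow(-6, 2)) = Mul(8, 36) = 288)
Mul(Add(-26, c), Add(Mul(2, -2), 6)) = Mul(Add(-26, 288), Add(Mul(2, -2), 6)) = Mul(262, Add(-4, 6)) = Mul(262, 2) = 524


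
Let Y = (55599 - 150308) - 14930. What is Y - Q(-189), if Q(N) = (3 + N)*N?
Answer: -144793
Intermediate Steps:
Y = -109639 (Y = -94709 - 14930 = -109639)
Q(N) = N*(3 + N)
Y - Q(-189) = -109639 - (-189)*(3 - 189) = -109639 - (-189)*(-186) = -109639 - 1*35154 = -109639 - 35154 = -144793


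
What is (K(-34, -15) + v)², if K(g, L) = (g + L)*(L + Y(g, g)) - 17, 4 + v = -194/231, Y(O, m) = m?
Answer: 302044771396/53361 ≈ 5.6604e+6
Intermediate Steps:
v = -1118/231 (v = -4 - 194/231 = -1118/231 ≈ -4.8398)
K(g, L) = -17 + (L + g)² (K(g, L) = (g + L)*(L + g) - 17 = (L + g)*(L + g) - 17 = (L + g)² - 17 = -17 + (L + g)²)
(K(-34, -15) + v)² = ((-17 + (-15)² + (-34)² + 2*(-15)*(-34)) - 1118/231)² = ((-17 + 225 + 1156 + 1020) - 1118/231)² = (2384 - 1118/231)² = (549586/231)² = 302044771396/53361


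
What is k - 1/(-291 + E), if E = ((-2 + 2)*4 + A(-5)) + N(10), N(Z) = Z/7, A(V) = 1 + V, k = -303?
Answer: -622658/2055 ≈ -303.00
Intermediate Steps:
N(Z) = Z/7 (N(Z) = Z*(1/7) = Z/7)
E = -18/7 (E = ((-2 + 2)*4 + (1 - 5)) + (1/7)*10 = (0*4 - 4) + 10/7 = (0 - 4) + 10/7 = -4 + 10/7 = -18/7 ≈ -2.5714)
k - 1/(-291 + E) = -303 - 1/(-291 - 18/7) = -303 - 1/(-2055/7) = -303 - 1*(-7/2055) = -303 + 7/2055 = -622658/2055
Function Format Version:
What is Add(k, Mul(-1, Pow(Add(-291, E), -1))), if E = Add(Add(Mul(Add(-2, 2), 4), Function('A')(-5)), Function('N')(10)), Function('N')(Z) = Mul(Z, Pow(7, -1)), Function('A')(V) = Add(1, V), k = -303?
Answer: Rational(-622658, 2055) ≈ -303.00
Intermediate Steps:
Function('N')(Z) = Mul(Rational(1, 7), Z) (Function('N')(Z) = Mul(Z, Rational(1, 7)) = Mul(Rational(1, 7), Z))
E = Rational(-18, 7) (E = Add(Add(Mul(Add(-2, 2), 4), Add(1, -5)), Mul(Rational(1, 7), 10)) = Add(Add(Mul(0, 4), -4), Rational(10, 7)) = Add(Add(0, -4), Rational(10, 7)) = Add(-4, Rational(10, 7)) = Rational(-18, 7) ≈ -2.5714)
Add(k, Mul(-1, Pow(Add(-291, E), -1))) = Add(-303, Mul(-1, Pow(Add(-291, Rational(-18, 7)), -1))) = Add(-303, Mul(-1, Pow(Rational(-2055, 7), -1))) = Add(-303, Mul(-1, Rational(-7, 2055))) = Add(-303, Rational(7, 2055)) = Rational(-622658, 2055)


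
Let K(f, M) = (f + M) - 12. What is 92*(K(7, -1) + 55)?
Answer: 4508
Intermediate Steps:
K(f, M) = -12 + M + f (K(f, M) = (M + f) - 12 = -12 + M + f)
92*(K(7, -1) + 55) = 92*((-12 - 1 + 7) + 55) = 92*(-6 + 55) = 92*49 = 4508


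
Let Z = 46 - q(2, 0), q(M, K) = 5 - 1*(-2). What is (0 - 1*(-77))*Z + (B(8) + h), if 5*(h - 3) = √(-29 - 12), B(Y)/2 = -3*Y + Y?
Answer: 2974 + I*√41/5 ≈ 2974.0 + 1.2806*I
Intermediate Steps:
q(M, K) = 7 (q(M, K) = 5 + 2 = 7)
B(Y) = -4*Y (B(Y) = 2*(-3*Y + Y) = 2*(-2*Y) = -4*Y)
h = 3 + I*√41/5 (h = 3 + √(-29 - 12)/5 = 3 + √(-41)/5 = 3 + (I*√41)/5 = 3 + I*√41/5 ≈ 3.0 + 1.2806*I)
Z = 39 (Z = 46 - 1*7 = 46 - 7 = 39)
(0 - 1*(-77))*Z + (B(8) + h) = (0 - 1*(-77))*39 + (-4*8 + (3 + I*√41/5)) = (0 + 77)*39 + (-32 + (3 + I*√41/5)) = 77*39 + (-29 + I*√41/5) = 3003 + (-29 + I*√41/5) = 2974 + I*√41/5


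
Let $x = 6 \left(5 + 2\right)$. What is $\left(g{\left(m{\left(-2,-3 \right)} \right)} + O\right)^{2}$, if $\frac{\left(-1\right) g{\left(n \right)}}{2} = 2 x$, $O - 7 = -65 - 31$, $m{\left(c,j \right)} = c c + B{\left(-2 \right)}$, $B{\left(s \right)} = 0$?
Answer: $66049$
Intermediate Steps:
$x = 42$ ($x = 6 \cdot 7 = 42$)
$m{\left(c,j \right)} = c^{2}$ ($m{\left(c,j \right)} = c c + 0 = c^{2} + 0 = c^{2}$)
$O = -89$ ($O = 7 - 96 = -89$)
$g{\left(n \right)} = -168$ ($g{\left(n \right)} = - 2 \cdot 2 \cdot 42 = \left(-2\right) 84 = -168$)
$\left(g{\left(m{\left(-2,-3 \right)} \right)} + O\right)^{2} = \left(-168 - 89\right)^{2} = \left(-257\right)^{2} = 66049$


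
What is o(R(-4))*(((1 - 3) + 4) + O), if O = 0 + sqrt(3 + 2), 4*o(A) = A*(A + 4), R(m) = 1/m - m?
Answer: 465/32 + 465*sqrt(5)/64 ≈ 30.778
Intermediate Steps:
o(A) = A*(4 + A)/4 (o(A) = (A*(A + 4))/4 = (A*(4 + A))/4 = A*(4 + A)/4)
O = sqrt(5) (O = 0 + sqrt(5) = sqrt(5) ≈ 2.2361)
o(R(-4))*(((1 - 3) + 4) + O) = ((1/(-4) - 1*(-4))*(4 + (1/(-4) - 1*(-4)))/4)*(((1 - 3) + 4) + sqrt(5)) = ((-1/4 + 4)*(4 + (-1/4 + 4))/4)*((-2 + 4) + sqrt(5)) = ((1/4)*(15/4)*(4 + 15/4))*(2 + sqrt(5)) = ((1/4)*(15/4)*(31/4))*(2 + sqrt(5)) = 465*(2 + sqrt(5))/64 = 465/32 + 465*sqrt(5)/64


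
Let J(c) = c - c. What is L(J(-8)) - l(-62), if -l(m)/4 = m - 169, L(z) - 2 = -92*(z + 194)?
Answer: -18770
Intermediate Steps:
J(c) = 0
L(z) = -17846 - 92*z (L(z) = 2 - 92*(z + 194) = 2 - 92*(194 + z) = 2 + (-17848 - 92*z) = -17846 - 92*z)
l(m) = 676 - 4*m (l(m) = -4*(m - 169) = -4*(-169 + m) = 676 - 4*m)
L(J(-8)) - l(-62) = (-17846 - 92*0) - (676 - 4*(-62)) = (-17846 + 0) - (676 + 248) = -17846 - 1*924 = -17846 - 924 = -18770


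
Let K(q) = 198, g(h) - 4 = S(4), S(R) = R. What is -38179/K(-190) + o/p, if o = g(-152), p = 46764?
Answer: -49594477/257202 ≈ -192.82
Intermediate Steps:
g(h) = 8 (g(h) = 4 + 4 = 8)
o = 8
-38179/K(-190) + o/p = -38179/198 + 8/46764 = -38179*1/198 + 8*(1/46764) = -38179/198 + 2/11691 = -49594477/257202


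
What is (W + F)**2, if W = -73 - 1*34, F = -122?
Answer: 52441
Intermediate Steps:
W = -107 (W = -73 - 34 = -107)
(W + F)**2 = (-107 - 122)**2 = (-229)**2 = 52441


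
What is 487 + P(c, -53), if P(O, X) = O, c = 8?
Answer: 495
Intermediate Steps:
487 + P(c, -53) = 487 + 8 = 495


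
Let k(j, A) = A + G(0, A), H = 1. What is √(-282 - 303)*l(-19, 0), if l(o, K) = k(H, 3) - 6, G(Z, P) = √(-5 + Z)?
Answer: 3*I*√65*(-3 + I*√5) ≈ -54.083 - 72.56*I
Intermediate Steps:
k(j, A) = A + I*√5 (k(j, A) = A + √(-5 + 0) = A + √(-5) = A + I*√5)
l(o, K) = -3 + I*√5 (l(o, K) = (3 + I*√5) - 6 = -3 + I*√5)
√(-282 - 303)*l(-19, 0) = √(-282 - 303)*(-3 + I*√5) = √(-585)*(-3 + I*√5) = (3*I*√65)*(-3 + I*√5) = 3*I*√65*(-3 + I*√5)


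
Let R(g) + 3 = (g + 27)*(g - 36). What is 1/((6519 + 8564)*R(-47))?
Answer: 1/24992531 ≈ 4.0012e-8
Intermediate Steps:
R(g) = -3 + (-36 + g)*(27 + g) (R(g) = -3 + (g + 27)*(g - 36) = -3 + (27 + g)*(-36 + g) = -3 + (-36 + g)*(27 + g))
1/((6519 + 8564)*R(-47)) = 1/((6519 + 8564)*(-975 + (-47)**2 - 9*(-47))) = 1/(15083*(-975 + 2209 + 423)) = (1/15083)/1657 = (1/15083)*(1/1657) = 1/24992531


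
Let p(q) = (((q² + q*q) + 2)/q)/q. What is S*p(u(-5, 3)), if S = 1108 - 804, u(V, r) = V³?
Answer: 9500608/15625 ≈ 608.04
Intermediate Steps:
p(q) = (2 + 2*q²)/q² (p(q) = (((q² + q²) + 2)/q)/q = ((2*q² + 2)/q)/q = ((2 + 2*q²)/q)/q = (2 + 2*q²)/q²)
S = 304
S*p(u(-5, 3)) = 304*(2 + 2/((-5)³)²) = 304*(2 + 2/(-125)²) = 304*(2 + 2*(1/15625)) = 304*(2 + 2/15625) = 304*(31252/15625) = 9500608/15625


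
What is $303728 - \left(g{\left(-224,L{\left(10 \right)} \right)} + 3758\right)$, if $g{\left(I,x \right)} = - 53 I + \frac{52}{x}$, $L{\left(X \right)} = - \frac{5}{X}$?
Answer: $288202$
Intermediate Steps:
$303728 - \left(g{\left(-224,L{\left(10 \right)} \right)} + 3758\right) = 303728 - \left(\left(\left(-53\right) \left(-224\right) + \frac{52}{\left(-5\right) \frac{1}{10}}\right) + 3758\right) = 303728 - \left(\left(11872 + \frac{52}{\left(-5\right) \frac{1}{10}}\right) + 3758\right) = 303728 - \left(\left(11872 + \frac{52}{- \frac{1}{2}}\right) + 3758\right) = 303728 - \left(\left(11872 + 52 \left(-2\right)\right) + 3758\right) = 303728 - \left(\left(11872 - 104\right) + 3758\right) = 303728 - \left(11768 + 3758\right) = 303728 - 15526 = 288202$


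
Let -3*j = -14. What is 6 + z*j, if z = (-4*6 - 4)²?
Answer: 10994/3 ≈ 3664.7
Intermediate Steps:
j = 14/3 (j = -⅓*(-14) = 14/3 ≈ 4.6667)
z = 784 (z = (-24 - 4)² = (-28)² = 784)
6 + z*j = 6 + 784*(14/3) = 6 + 10976/3 = 10994/3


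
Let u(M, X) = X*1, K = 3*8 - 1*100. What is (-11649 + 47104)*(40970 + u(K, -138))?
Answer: 1447698560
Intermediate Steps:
K = -76 (K = 24 - 100 = -76)
u(M, X) = X
(-11649 + 47104)*(40970 + u(K, -138)) = (-11649 + 47104)*(40970 - 138) = 35455*40832 = 1447698560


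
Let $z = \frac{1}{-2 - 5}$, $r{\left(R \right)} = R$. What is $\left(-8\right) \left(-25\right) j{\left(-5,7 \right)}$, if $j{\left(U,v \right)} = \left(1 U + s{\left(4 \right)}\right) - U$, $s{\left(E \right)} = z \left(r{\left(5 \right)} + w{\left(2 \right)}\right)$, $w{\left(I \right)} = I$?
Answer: $-200$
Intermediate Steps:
$z = - \frac{1}{7}$ ($z = \frac{1}{-7} = - \frac{1}{7} \approx -0.14286$)
$s{\left(E \right)} = -1$ ($s{\left(E \right)} = - \frac{5 + 2}{7} = \left(- \frac{1}{7}\right) 7 = -1$)
$j{\left(U,v \right)} = -1$ ($j{\left(U,v \right)} = \left(1 U - 1\right) - U = \left(U - 1\right) - U = \left(-1 + U\right) - U = -1$)
$\left(-8\right) \left(-25\right) j{\left(-5,7 \right)} = \left(-8\right) \left(-25\right) \left(-1\right) = 200 \left(-1\right) = -200$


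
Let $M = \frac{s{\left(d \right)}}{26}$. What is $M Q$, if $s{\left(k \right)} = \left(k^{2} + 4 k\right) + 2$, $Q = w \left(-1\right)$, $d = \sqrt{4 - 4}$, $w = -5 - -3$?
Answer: $\frac{2}{13} \approx 0.15385$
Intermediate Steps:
$w = -2$ ($w = -5 + 3 = -2$)
$d = 0$ ($d = \sqrt{0} = 0$)
$Q = 2$ ($Q = \left(-2\right) \left(-1\right) = 2$)
$s{\left(k \right)} = 2 + k^{2} + 4 k$
$M = \frac{1}{13}$ ($M = \frac{2 + 0^{2} + 4 \cdot 0}{26} = \left(2 + 0 + 0\right) \frac{1}{26} = 2 \cdot \frac{1}{26} = \frac{1}{13} \approx 0.076923$)
$M Q = \frac{1}{13} \cdot 2 = \frac{2}{13}$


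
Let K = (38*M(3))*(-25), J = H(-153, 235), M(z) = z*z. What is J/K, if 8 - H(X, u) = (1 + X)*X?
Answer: 11624/4275 ≈ 2.7191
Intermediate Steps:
M(z) = z²
H(X, u) = 8 - X*(1 + X) (H(X, u) = 8 - (1 + X)*X = 8 - X*(1 + X))
J = -23248 (J = 8 - 1*(-153) - 1*(-153)² = 8 + 153 - 1*23409 = 8 + 153 - 23409 = -23248)
K = -8550 (K = (38*3²)*(-25) = (38*9)*(-25) = 342*(-25) = -8550)
J/K = -23248/(-8550) = -23248*(-1/8550) = 11624/4275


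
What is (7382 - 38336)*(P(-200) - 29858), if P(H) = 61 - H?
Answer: 916145538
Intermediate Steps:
(7382 - 38336)*(P(-200) - 29858) = (7382 - 38336)*((61 - 1*(-200)) - 29858) = -30954*((61 + 200) - 29858) = -30954*(261 - 29858) = -30954*(-29597) = 916145538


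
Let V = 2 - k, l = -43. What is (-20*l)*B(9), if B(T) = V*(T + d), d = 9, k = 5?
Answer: -46440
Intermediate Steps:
V = -3 (V = 2 - 1*5 = 2 - 5 = -3)
B(T) = -27 - 3*T (B(T) = -3*(T + 9) = -3*(9 + T) = -27 - 3*T)
(-20*l)*B(9) = (-20*(-43))*(-27 - 3*9) = 860*(-27 - 27) = 860*(-54) = -46440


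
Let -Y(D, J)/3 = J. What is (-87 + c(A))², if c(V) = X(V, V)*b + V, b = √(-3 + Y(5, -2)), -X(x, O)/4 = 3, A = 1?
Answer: 7828 + 2064*√3 ≈ 11403.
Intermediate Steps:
X(x, O) = -12 (X(x, O) = -4*3 = -12)
Y(D, J) = -3*J
b = √3 (b = √(-3 - 3*(-2)) = √(-3 + 6) = √3 ≈ 1.7320)
c(V) = V - 12*√3 (c(V) = -12*√3 + V = V - 12*√3)
(-87 + c(A))² = (-87 + (1 - 12*√3))² = (-86 - 12*√3)²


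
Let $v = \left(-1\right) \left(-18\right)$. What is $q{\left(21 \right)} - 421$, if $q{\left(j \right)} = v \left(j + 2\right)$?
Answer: $-7$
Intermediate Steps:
$v = 18$
$q{\left(j \right)} = 36 + 18 j$ ($q{\left(j \right)} = 18 \left(j + 2\right) = 18 \left(2 + j\right) = 36 + 18 j$)
$q{\left(21 \right)} - 421 = \left(36 + 18 \cdot 21\right) - 421 = \left(36 + 378\right) - 421 = 414 - 421 = -7$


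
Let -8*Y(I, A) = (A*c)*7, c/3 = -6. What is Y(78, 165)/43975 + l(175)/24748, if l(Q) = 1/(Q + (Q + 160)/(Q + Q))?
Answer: 158431390691/2680901715220 ≈ 0.059096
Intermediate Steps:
c = -18 (c = 3*(-6) = -18)
l(Q) = 1/(Q + (160 + Q)/(2*Q)) (l(Q) = 1/(Q + (160 + Q)/((2*Q))) = 1/(Q + (160 + Q)*(1/(2*Q))) = 1/(Q + (160 + Q)/(2*Q)))
Y(I, A) = 63*A/4 (Y(I, A) = -A*(-18)*7/8 = -(-18*A)*7/8 = -(-63)*A/4 = 63*A/4)
Y(78, 165)/43975 + l(175)/24748 = ((63/4)*165)/43975 + (2*175/(160 + 175 + 2*175²))/24748 = (10395/4)*(1/43975) + (2*175/(160 + 175 + 2*30625))*(1/24748) = 2079/35180 + (2*175/(160 + 175 + 61250))*(1/24748) = 2079/35180 + (2*175/61585)*(1/24748) = 2079/35180 + (2*175*(1/61585))*(1/24748) = 2079/35180 + (70/12317)*(1/24748) = 2079/35180 + 35/152410558 = 158431390691/2680901715220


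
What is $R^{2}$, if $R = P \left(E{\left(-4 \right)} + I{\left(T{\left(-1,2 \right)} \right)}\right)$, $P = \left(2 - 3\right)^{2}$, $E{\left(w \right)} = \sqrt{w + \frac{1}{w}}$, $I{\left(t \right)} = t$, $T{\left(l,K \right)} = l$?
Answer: $\frac{\left(2 - i \sqrt{17}\right)^{2}}{4} \approx -3.25 - 4.1231 i$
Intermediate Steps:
$P = 1$ ($P = \left(-1\right)^{2} = 1$)
$R = -1 + \frac{i \sqrt{17}}{2}$ ($R = 1 \left(\sqrt{-4 + \frac{1}{-4}} - 1\right) = 1 \left(\sqrt{-4 - \frac{1}{4}} - 1\right) = 1 \left(\sqrt{- \frac{17}{4}} - 1\right) = 1 \left(\frac{i \sqrt{17}}{2} - 1\right) = 1 \left(-1 + \frac{i \sqrt{17}}{2}\right) = -1 + \frac{i \sqrt{17}}{2} \approx -1.0 + 2.0616 i$)
$R^{2} = \left(-1 + \frac{i \sqrt{17}}{2}\right)^{2}$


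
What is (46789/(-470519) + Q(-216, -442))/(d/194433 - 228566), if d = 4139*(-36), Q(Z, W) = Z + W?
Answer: 20068615388001/6970099405700186 ≈ 0.0028792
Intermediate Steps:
Q(Z, W) = W + Z
d = -149004
(46789/(-470519) + Q(-216, -442))/(d/194433 - 228566) = (46789/(-470519) + (-442 - 216))/(-149004/194433 - 228566) = (46789*(-1/470519) - 658)/(-149004*1/194433 - 228566) = (-46789/470519 - 658)/(-49668/64811 - 228566) = -309648291/(470519*(-14813640694/64811)) = -309648291/470519*(-64811/14813640694) = 20068615388001/6970099405700186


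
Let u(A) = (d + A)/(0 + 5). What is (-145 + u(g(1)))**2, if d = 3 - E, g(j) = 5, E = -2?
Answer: 20449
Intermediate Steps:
d = 5 (d = 3 - 1*(-2) = 3 + 2 = 5)
u(A) = 1 + A/5 (u(A) = (5 + A)/(0 + 5) = (5 + A)/5 = (5 + A)*(1/5) = 1 + A/5)
(-145 + u(g(1)))**2 = (-145 + (1 + (1/5)*5))**2 = (-145 + (1 + 1))**2 = (-145 + 2)**2 = (-143)**2 = 20449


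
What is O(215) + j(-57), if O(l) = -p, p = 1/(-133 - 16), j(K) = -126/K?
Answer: 6277/2831 ≈ 2.2172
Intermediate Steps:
p = -1/149 (p = 1/(-149) = -1/149 ≈ -0.0067114)
O(l) = 1/149 (O(l) = -1*(-1/149) = 1/149)
O(215) + j(-57) = 1/149 - 126/(-57) = 1/149 - 126*(-1/57) = 1/149 + 42/19 = 6277/2831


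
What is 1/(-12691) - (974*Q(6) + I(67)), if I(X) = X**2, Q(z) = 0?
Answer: -56969900/12691 ≈ -4489.0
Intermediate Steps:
1/(-12691) - (974*Q(6) + I(67)) = 1/(-12691) - (974*0 + 67**2) = -1/12691 - (0 + 4489) = -1/12691 - 1*4489 = -1/12691 - 4489 = -56969900/12691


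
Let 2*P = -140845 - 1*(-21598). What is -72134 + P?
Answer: -263515/2 ≈ -1.3176e+5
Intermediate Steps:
P = -119247/2 (P = (-140845 - 1*(-21598))/2 = (-140845 + 21598)/2 = (½)*(-119247) = -119247/2 ≈ -59624.)
-72134 + P = -72134 - 119247/2 = -263515/2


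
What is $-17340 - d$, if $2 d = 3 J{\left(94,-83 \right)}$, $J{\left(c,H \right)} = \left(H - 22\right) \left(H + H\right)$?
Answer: $-43485$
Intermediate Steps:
$J{\left(c,H \right)} = 2 H \left(-22 + H\right)$ ($J{\left(c,H \right)} = \left(-22 + H\right) 2 H = 2 H \left(-22 + H\right)$)
$d = 26145$ ($d = \frac{3 \cdot 2 \left(-83\right) \left(-22 - 83\right)}{2} = \frac{3 \cdot 2 \left(-83\right) \left(-105\right)}{2} = \frac{3 \cdot 17430}{2} = \frac{1}{2} \cdot 52290 = 26145$)
$-17340 - d = -17340 - 26145 = -43485$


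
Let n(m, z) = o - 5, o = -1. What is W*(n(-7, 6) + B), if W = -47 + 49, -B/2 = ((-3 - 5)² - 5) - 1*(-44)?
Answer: -424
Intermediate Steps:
n(m, z) = -6 (n(m, z) = -1 - 5 = -6)
B = -206 (B = -2*(((-3 - 5)² - 5) - 1*(-44)) = -2*(((-8)² - 5) + 44) = -2*((64 - 5) + 44) = -2*(59 + 44) = -2*103 = -206)
W = 2
W*(n(-7, 6) + B) = 2*(-6 - 206) = 2*(-212) = -424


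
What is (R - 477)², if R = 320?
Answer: 24649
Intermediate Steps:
(R - 477)² = (320 - 477)² = (-157)² = 24649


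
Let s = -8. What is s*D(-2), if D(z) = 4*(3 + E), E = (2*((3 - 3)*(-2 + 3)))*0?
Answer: -96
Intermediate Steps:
E = 0 (E = (2*(0*1))*0 = (2*0)*0 = 0*0 = 0)
D(z) = 12 (D(z) = 4*(3 + 0) = 4*3 = 12)
s*D(-2) = -8*12 = -96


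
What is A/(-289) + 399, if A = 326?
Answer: 114985/289 ≈ 397.87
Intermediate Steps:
A/(-289) + 399 = 326/(-289) + 399 = -1/289*326 + 399 = -326/289 + 399 = 114985/289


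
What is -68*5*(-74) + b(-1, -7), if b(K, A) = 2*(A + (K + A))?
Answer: 25130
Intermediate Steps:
b(K, A) = 2*K + 4*A (b(K, A) = 2*(A + (A + K)) = 2*(K + 2*A) = 2*K + 4*A)
-68*5*(-74) + b(-1, -7) = -68*5*(-74) + (2*(-1) + 4*(-7)) = -340*(-74) + (-2 - 28) = 25160 - 30 = 25130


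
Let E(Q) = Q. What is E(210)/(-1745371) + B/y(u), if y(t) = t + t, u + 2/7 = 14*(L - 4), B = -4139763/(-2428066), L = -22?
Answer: -17726138231837/7204389170226200 ≈ -0.0024605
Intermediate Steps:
B = 4139763/2428066 (B = -4139763*(-1/2428066) = 4139763/2428066 ≈ 1.7050)
u = -2550/7 (u = -2/7 + 14*(-22 - 4) = -2/7 + 14*(-26) = -2/7 - 364 = -2550/7 ≈ -364.29)
y(t) = 2*t
E(210)/(-1745371) + B/y(u) = 210/(-1745371) + 4139763/(2428066*((2*(-2550/7)))) = 210*(-1/1745371) + 4139763/(2428066*(-5100/7)) = -210/1745371 + (4139763/2428066)*(-7/5100) = -210/1745371 - 9659447/4127712200 = -17726138231837/7204389170226200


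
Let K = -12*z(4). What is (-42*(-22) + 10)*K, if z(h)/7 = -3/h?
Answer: 58842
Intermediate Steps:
z(h) = -21/h (z(h) = 7*(-3/h) = -21/h)
K = 63 (K = -(-252)/4 = -12*(-21/4) = 63)
(-42*(-22) + 10)*K = (-42*(-22) + 10)*63 = (924 + 10)*63 = 934*63 = 58842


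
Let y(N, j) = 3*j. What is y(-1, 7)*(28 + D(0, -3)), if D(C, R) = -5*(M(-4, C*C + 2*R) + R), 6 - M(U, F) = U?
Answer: -147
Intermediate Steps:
M(U, F) = 6 - U
D(C, R) = -50 - 5*R (D(C, R) = -5*((6 - 1*(-4)) + R) = -5*((6 + 4) + R) = -5*(10 + R) = -50 - 5*R)
y(-1, 7)*(28 + D(0, -3)) = (3*7)*(28 + (-50 - 5*(-3))) = 21*(28 + (-50 + 15)) = 21*(28 - 35) = 21*(-7) = -147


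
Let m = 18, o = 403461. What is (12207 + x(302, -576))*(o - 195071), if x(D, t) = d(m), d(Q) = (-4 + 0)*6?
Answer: 2538815370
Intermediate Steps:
d(Q) = -24 (d(Q) = -4*6 = -24)
x(D, t) = -24
(12207 + x(302, -576))*(o - 195071) = (12207 - 24)*(403461 - 195071) = 12183*208390 = 2538815370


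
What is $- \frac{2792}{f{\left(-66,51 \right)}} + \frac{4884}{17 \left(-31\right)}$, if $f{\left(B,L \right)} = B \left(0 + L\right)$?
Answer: $- \frac{440240}{52173} \approx -8.4381$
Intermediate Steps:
$f{\left(B,L \right)} = B L$
$- \frac{2792}{f{\left(-66,51 \right)}} + \frac{4884}{17 \left(-31\right)} = - \frac{2792}{\left(-66\right) 51} + \frac{4884}{17 \left(-31\right)} = - \frac{2792}{-3366} + \frac{4884}{-527} = \left(-2792\right) \left(- \frac{1}{3366}\right) + 4884 \left(- \frac{1}{527}\right) = \frac{1396}{1683} - \frac{4884}{527} = - \frac{440240}{52173}$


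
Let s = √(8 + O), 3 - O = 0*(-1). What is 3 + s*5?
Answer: 3 + 5*√11 ≈ 19.583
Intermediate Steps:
O = 3 (O = 3 - 0*(-1) = 3 - 1*0 = 3 + 0 = 3)
s = √11 (s = √(8 + 3) = √11 ≈ 3.3166)
3 + s*5 = 3 + √11*5 = 3 + 5*√11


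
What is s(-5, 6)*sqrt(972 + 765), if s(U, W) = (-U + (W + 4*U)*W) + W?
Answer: -219*sqrt(193) ≈ -3042.4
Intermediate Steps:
s(U, W) = W - U + W*(W + 4*U) (s(U, W) = (-U + W*(W + 4*U)) + W = W - U + W*(W + 4*U))
s(-5, 6)*sqrt(972 + 765) = (6 + 6**2 - 1*(-5) + 4*(-5)*6)*sqrt(972 + 765) = (6 + 36 + 5 - 120)*sqrt(1737) = -219*sqrt(193)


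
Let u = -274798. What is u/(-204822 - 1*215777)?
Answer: 274798/420599 ≈ 0.65335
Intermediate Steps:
u/(-204822 - 1*215777) = -274798/(-204822 - 1*215777) = -274798/(-204822 - 215777) = -274798/(-420599) = -274798*(-1/420599) = 274798/420599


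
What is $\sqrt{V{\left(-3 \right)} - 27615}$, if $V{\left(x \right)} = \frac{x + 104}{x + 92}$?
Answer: $\frac{i \sqrt{218729426}}{89} \approx 166.17 i$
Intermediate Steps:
$V{\left(x \right)} = \frac{104 + x}{92 + x}$
$\sqrt{V{\left(-3 \right)} - 27615} = \sqrt{\frac{104 - 3}{92 - 3} - 27615} = \sqrt{\frac{1}{89} \cdot 101 - 27615} = \sqrt{\frac{101}{89} - 27615} = \sqrt{- \frac{2457634}{89}} = \frac{i \sqrt{218729426}}{89}$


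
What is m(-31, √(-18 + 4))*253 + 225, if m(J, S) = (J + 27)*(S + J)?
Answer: 31597 - 1012*I*√14 ≈ 31597.0 - 3786.6*I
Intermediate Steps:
m(J, S) = (27 + J)*(J + S)
m(-31, √(-18 + 4))*253 + 225 = ((-31)² + 27*(-31) + 27*√(-18 + 4) - 31*√(-18 + 4))*253 + 225 = (961 - 837 + 27*√(-14) - 31*I*√14)*253 + 225 = (961 - 837 + 27*(I*√14) - 31*I*√14)*253 + 225 = (961 - 837 + 27*I*√14 - 31*I*√14)*253 + 225 = (124 - 4*I*√14)*253 + 225 = (31372 - 1012*I*√14) + 225 = 31597 - 1012*I*√14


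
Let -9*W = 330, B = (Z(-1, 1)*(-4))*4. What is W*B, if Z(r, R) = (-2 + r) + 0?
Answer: -1760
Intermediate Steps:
Z(r, R) = -2 + r
B = 48 (B = ((-2 - 1)*(-4))*4 = -3*(-4)*4 = 12*4 = 48)
W = -110/3 (W = -⅑*330 = -110/3 ≈ -36.667)
W*B = -110/3*48 = -1760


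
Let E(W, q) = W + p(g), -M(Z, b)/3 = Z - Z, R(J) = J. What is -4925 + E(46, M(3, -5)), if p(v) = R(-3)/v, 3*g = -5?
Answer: -24386/5 ≈ -4877.2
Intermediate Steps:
M(Z, b) = 0 (M(Z, b) = -3*(Z - Z) = -3*0 = 0)
g = -5/3 (g = (⅓)*(-5) = -5/3 ≈ -1.6667)
p(v) = -3/v
E(W, q) = 9/5 + W (E(W, q) = W - 3/(-5/3) = W - 3*(-⅗) = W + 9/5 = 9/5 + W)
-4925 + E(46, M(3, -5)) = -4925 + (9/5 + 46) = -4925 + 239/5 = -24386/5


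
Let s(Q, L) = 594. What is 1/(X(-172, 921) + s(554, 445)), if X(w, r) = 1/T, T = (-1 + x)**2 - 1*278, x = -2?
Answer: 269/159785 ≈ 0.0016835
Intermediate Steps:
T = -269 (T = (-1 - 2)**2 - 1*278 = (-3)**2 - 278 = 9 - 278 = -269)
X(w, r) = -1/269 (X(w, r) = 1/(-269) = -1/269)
1/(X(-172, 921) + s(554, 445)) = 1/(-1/269 + 594) = 1/(159785/269) = 269/159785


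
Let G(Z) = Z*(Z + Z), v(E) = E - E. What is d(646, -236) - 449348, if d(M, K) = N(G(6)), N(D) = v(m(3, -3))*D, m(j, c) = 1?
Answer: -449348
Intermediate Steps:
v(E) = 0
G(Z) = 2*Z² (G(Z) = Z*(2*Z) = 2*Z²)
N(D) = 0 (N(D) = 0*D = 0)
d(M, K) = 0
d(646, -236) - 449348 = 0 - 449348 = -449348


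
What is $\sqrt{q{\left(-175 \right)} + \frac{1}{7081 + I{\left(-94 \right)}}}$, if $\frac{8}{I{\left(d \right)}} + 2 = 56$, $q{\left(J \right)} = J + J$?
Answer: $\frac{i \sqrt{12793894306193}}{191191} \approx 18.708 i$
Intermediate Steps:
$q{\left(J \right)} = 2 J$
$I{\left(d \right)} = \frac{4}{27}$ ($I{\left(d \right)} = \frac{8}{-2 + 56} = \frac{8}{54} = 8 \cdot \frac{1}{54} = \frac{4}{27}$)
$\sqrt{q{\left(-175 \right)} + \frac{1}{7081 + I{\left(-94 \right)}}} = \sqrt{2 \left(-175\right) + \frac{1}{7081 + \frac{4}{27}}} = \sqrt{-350 + \frac{1}{\frac{191191}{27}}} = \sqrt{-350 + \frac{27}{191191}} = \sqrt{- \frac{66916823}{191191}} = \frac{i \sqrt{12793894306193}}{191191}$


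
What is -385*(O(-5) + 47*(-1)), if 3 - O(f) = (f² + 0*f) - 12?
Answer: 21945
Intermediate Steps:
O(f) = 15 - f² (O(f) = 3 - ((f² + 0*f) - 12) = 3 - ((f² + 0) - 12) = 3 - (f² - 12) = 3 - (-12 + f²) = 3 + (12 - f²) = 15 - f²)
-385*(O(-5) + 47*(-1)) = -385*((15 - 1*(-5)²) + 47*(-1)) = -385*((15 - 1*25) - 47) = -385*((15 - 25) - 47) = -385*(-10 - 47) = -385*(-57) = 21945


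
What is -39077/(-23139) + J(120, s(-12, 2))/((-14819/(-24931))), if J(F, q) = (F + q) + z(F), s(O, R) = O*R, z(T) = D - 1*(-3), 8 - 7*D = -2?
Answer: 409599095968/2400277887 ≈ 170.65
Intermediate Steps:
D = 10/7 (D = 8/7 - ⅐*(-2) = 8/7 + 2/7 = 10/7 ≈ 1.4286)
z(T) = 31/7 (z(T) = 10/7 - 1*(-3) = 10/7 + 3 = 31/7)
J(F, q) = 31/7 + F + q (J(F, q) = (F + q) + 31/7 = 31/7 + F + q)
-39077/(-23139) + J(120, s(-12, 2))/((-14819/(-24931))) = -39077/(-23139) + (31/7 + 120 - 12*2)/((-14819/(-24931))) = -39077*(-1/23139) + (31/7 + 120 - 24)/((-14819*(-1/24931))) = 39077/23139 + 703/(7*(14819/24931)) = 39077/23139 + (703/7)*(24931/14819) = 39077/23139 + 17526493/103733 = 409599095968/2400277887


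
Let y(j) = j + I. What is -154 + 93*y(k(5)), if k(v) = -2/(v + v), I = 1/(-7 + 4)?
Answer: -1018/5 ≈ -203.60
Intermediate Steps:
I = -⅓ (I = 1/(-3) = -⅓ ≈ -0.33333)
k(v) = -1/v (k(v) = -2*1/(2*v) = -1/v)
y(j) = -⅓ + j (y(j) = j - ⅓ = -⅓ + j)
-154 + 93*y(k(5)) = -154 + 93*(-⅓ - 1/5) = -154 + 93*(-⅓ - 1*⅕) = -154 + 93*(-⅓ - ⅕) = -154 + 93*(-8/15) = -154 - 248/5 = -1018/5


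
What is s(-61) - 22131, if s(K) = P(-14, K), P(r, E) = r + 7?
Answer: -22138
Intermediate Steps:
P(r, E) = 7 + r
s(K) = -7 (s(K) = 7 - 14 = -7)
s(-61) - 22131 = -7 - 22131 = -22138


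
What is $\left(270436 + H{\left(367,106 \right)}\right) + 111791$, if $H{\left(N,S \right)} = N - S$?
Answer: $382488$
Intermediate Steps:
$\left(270436 + H{\left(367,106 \right)}\right) + 111791 = \left(270436 + \left(367 - 106\right)\right) + 111791 = \left(270436 + 261\right) + 111791 = 270697 + 111791 = 382488$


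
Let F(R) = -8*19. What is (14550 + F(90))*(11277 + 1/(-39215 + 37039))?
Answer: 176654468449/1088 ≈ 1.6237e+8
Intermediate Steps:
F(R) = -152
(14550 + F(90))*(11277 + 1/(-39215 + 37039)) = (14550 - 152)*(11277 + 1/(-39215 + 37039)) = 14398*(11277 + 1/(-2176)) = 14398*(11277 - 1/2176) = 14398*(24538751/2176) = 176654468449/1088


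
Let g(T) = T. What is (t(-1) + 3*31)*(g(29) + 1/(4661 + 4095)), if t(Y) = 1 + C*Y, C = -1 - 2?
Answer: 24630725/8756 ≈ 2813.0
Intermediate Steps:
C = -3
t(Y) = 1 - 3*Y
(t(-1) + 3*31)*(g(29) + 1/(4661 + 4095)) = ((1 - 3*(-1)) + 3*31)*(29 + 1/(4661 + 4095)) = ((1 + 3) + 93)*(29 + 1/8756) = (4 + 93)*(29 + 1/8756) = 97*(253925/8756) = 24630725/8756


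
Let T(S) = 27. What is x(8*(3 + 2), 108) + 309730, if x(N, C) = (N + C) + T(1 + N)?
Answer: 309905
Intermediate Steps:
x(N, C) = 27 + C + N (x(N, C) = (N + C) + 27 = (C + N) + 27 = 27 + C + N)
x(8*(3 + 2), 108) + 309730 = (27 + 108 + 8*(3 + 2)) + 309730 = (27 + 108 + 8*5) + 309730 = (27 + 108 + 40) + 309730 = 175 + 309730 = 309905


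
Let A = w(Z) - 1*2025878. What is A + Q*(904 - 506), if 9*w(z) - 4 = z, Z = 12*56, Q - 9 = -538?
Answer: -20127104/9 ≈ -2.2363e+6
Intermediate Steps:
Q = -529 (Q = 9 - 538 = -529)
Z = 672
w(z) = 4/9 + z/9
A = -18232226/9 (A = (4/9 + (⅑)*672) - 1*2025878 = (4/9 + 224/3) - 2025878 = 676/9 - 2025878 = -18232226/9 ≈ -2.0258e+6)
A + Q*(904 - 506) = -18232226/9 - 529*(904 - 506) = -18232226/9 - 529*398 = -18232226/9 - 210542 = -20127104/9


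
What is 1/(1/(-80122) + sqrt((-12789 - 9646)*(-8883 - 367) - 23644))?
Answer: 80122/1332054168900697703 + 6419534884*sqrt(207500106)/1332054168900697703 ≈ 6.9421e-5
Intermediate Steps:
1/(1/(-80122) + sqrt((-12789 - 9646)*(-8883 - 367) - 23644)) = 1/(-1/80122 + sqrt(-22435*(-9250) - 23644)) = 1/(-1/80122 + sqrt(207523750 - 23644)) = 1/(-1/80122 + sqrt(207500106))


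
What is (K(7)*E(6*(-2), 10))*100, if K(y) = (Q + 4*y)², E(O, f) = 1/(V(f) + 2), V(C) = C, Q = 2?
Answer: 7500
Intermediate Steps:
E(O, f) = 1/(2 + f) (E(O, f) = 1/(f + 2) = 1/(2 + f))
K(y) = (2 + 4*y)²
(K(7)*E(6*(-2), 10))*100 = ((4*(1 + 2*7)²)/(2 + 10))*100 = ((4*(1 + 14)²)/12)*100 = ((4*15²)*(1/12))*100 = ((4*225)*(1/12))*100 = (900*(1/12))*100 = 75*100 = 7500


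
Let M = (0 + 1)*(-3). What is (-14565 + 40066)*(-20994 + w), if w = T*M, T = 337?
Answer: -561149505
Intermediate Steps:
M = -3 (M = 1*(-3) = -3)
w = -1011 (w = 337*(-3) = -1011)
(-14565 + 40066)*(-20994 + w) = (-14565 + 40066)*(-20994 - 1011) = 25501*(-22005) = -561149505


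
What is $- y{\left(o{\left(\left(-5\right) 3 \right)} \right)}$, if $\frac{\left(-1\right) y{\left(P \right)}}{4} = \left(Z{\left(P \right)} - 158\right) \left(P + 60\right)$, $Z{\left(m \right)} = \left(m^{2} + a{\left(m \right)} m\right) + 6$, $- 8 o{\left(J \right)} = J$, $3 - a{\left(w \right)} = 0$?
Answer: $- \frac{4525785}{128} \approx -35358.0$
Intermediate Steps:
$a{\left(w \right)} = 3$ ($a{\left(w \right)} = 3 - 0 = 3 + 0 = 3$)
$o{\left(J \right)} = - \frac{J}{8}$
$Z{\left(m \right)} = 6 + m^{2} + 3 m$ ($Z{\left(m \right)} = \left(m^{2} + 3 m\right) + 6 = 6 + m^{2} + 3 m$)
$y{\left(P \right)} = - 4 \left(60 + P\right) \left(-152 + P^{2} + 3 P\right)$ ($y{\left(P \right)} = - 4 \left(\left(6 + P^{2} + 3 P\right) - 158\right) \left(P + 60\right) = - 4 \left(-152 + P^{2} + 3 P\right) \left(60 + P\right) = - 4 \left(60 + P\right) \left(-152 + P^{2} + 3 P\right)$)
$- y{\left(o{\left(\left(-5\right) 3 \right)} \right)} = - (36480 - 252 \left(- \frac{\left(-5\right) 3}{8}\right)^{2} - 112 \left(- \frac{\left(-5\right) 3}{8}\right) - 4 \left(- \frac{\left(-5\right) 3}{8}\right)^{3}) = - (36480 - 252 \left(\left(- \frac{1}{8}\right) \left(-15\right)\right)^{2} - 112 \left(\left(- \frac{1}{8}\right) \left(-15\right)\right) - 4 \left(\left(- \frac{1}{8}\right) \left(-15\right)\right)^{3}) = - (36480 - 252 \left(\frac{15}{8}\right)^{2} - 210 - 4 \left(\frac{15}{8}\right)^{3}) = - (36480 - \frac{14175}{16} - 210 - \frac{3375}{128}) = \left(-1\right) \frac{4525785}{128} = - \frac{4525785}{128}$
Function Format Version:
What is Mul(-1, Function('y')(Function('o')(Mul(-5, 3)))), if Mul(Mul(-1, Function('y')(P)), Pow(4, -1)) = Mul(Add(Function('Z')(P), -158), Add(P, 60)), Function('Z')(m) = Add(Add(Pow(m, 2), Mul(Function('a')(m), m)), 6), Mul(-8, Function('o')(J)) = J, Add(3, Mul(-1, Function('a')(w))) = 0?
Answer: Rational(-4525785, 128) ≈ -35358.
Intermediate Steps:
Function('a')(w) = 3 (Function('a')(w) = Add(3, Mul(-1, 0)) = Add(3, 0) = 3)
Function('o')(J) = Mul(Rational(-1, 8), J)
Function('Z')(m) = Add(6, Pow(m, 2), Mul(3, m)) (Function('Z')(m) = Add(Add(Pow(m, 2), Mul(3, m)), 6) = Add(6, Pow(m, 2), Mul(3, m)))
Function('y')(P) = Mul(-4, Add(60, P), Add(-152, Pow(P, 2), Mul(3, P))) (Function('y')(P) = Mul(-4, Mul(Add(Add(6, Pow(P, 2), Mul(3, P)), -158), Add(P, 60))) = Mul(-4, Mul(Add(-152, Pow(P, 2), Mul(3, P)), Add(60, P))) = Mul(-4, Mul(Add(60, P), Add(-152, Pow(P, 2), Mul(3, P)))) = Mul(-4, Add(60, P), Add(-152, Pow(P, 2), Mul(3, P))))
Mul(-1, Function('y')(Function('o')(Mul(-5, 3)))) = Mul(-1, Add(36480, Mul(-252, Pow(Mul(Rational(-1, 8), Mul(-5, 3)), 2)), Mul(-112, Mul(Rational(-1, 8), Mul(-5, 3))), Mul(-4, Pow(Mul(Rational(-1, 8), Mul(-5, 3)), 3)))) = Mul(-1, Add(36480, Mul(-252, Pow(Mul(Rational(-1, 8), -15), 2)), Mul(-112, Mul(Rational(-1, 8), -15)), Mul(-4, Pow(Mul(Rational(-1, 8), -15), 3)))) = Mul(-1, Add(36480, Mul(-252, Pow(Rational(15, 8), 2)), Mul(-112, Rational(15, 8)), Mul(-4, Pow(Rational(15, 8), 3)))) = Mul(-1, Add(36480, Mul(-252, Rational(225, 64)), -210, Mul(-4, Rational(3375, 512)))) = Mul(-1, Add(36480, Rational(-14175, 16), -210, Rational(-3375, 128))) = Mul(-1, Rational(4525785, 128)) = Rational(-4525785, 128)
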